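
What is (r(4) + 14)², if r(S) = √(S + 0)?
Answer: 256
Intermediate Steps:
r(S) = √S
(r(4) + 14)² = (√4 + 14)² = (2 + 14)² = 16² = 256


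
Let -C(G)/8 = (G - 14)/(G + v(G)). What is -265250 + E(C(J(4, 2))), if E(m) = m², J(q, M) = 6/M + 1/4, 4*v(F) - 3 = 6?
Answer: -32065666/121 ≈ -2.6501e+5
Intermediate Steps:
v(F) = 9/4 (v(F) = ¾ + (¼)*6 = ¾ + 3/2 = 9/4)
J(q, M) = ¼ + 6/M (J(q, M) = 6/M + 1*(¼) = 6/M + ¼ = ¼ + 6/M)
C(G) = -8*(-14 + G)/(9/4 + G) (C(G) = -8*(G - 14)/(G + 9/4) = -8*(-14 + G)/(9/4 + G))
-265250 + E(C(J(4, 2))) = -265250 + (32*(14 - (24 + 2)/(4*2))/(9 + 4*((¼)*(24 + 2)/2)))² = -265250 + (32*(14 - 26/(4*2))/(9 + 4*((¼)*(½)*26)))² = -265250 + (32*(14 - 1*13/4)/(9 + 4*(13/4)))² = -265250 + (32*(14 - 13/4)/(9 + 13))² = -265250 + (32*(43/4)/22)² = -265250 + (32*(1/22)*(43/4))² = -265250 + (172/11)² = -265250 + 29584/121 = -32065666/121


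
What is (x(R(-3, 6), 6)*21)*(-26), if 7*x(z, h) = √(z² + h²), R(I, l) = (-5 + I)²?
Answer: -156*√1033 ≈ -5013.9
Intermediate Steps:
x(z, h) = √(h² + z²)/7 (x(z, h) = √(z² + h²)/7 = √(h² + z²)/7)
(x(R(-3, 6), 6)*21)*(-26) = ((√(6² + ((-5 - 3)²)²)/7)*21)*(-26) = ((√(36 + ((-8)²)²)/7)*21)*(-26) = ((√(36 + 64²)/7)*21)*(-26) = ((√(36 + 4096)/7)*21)*(-26) = ((√4132/7)*21)*(-26) = (((2*√1033)/7)*21)*(-26) = ((2*√1033/7)*21)*(-26) = (6*√1033)*(-26) = -156*√1033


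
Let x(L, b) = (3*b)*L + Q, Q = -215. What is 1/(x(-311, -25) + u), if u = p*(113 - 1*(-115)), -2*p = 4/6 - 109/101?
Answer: 101/2338860 ≈ 4.3183e-5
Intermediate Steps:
x(L, b) = -215 + 3*L*b (x(L, b) = (3*b)*L - 215 = 3*L*b - 215 = -215 + 3*L*b)
p = 125/606 (p = -(4/6 - 109/101)/2 = -(4*(⅙) - 109*1/101)/2 = -(⅔ - 109/101)/2 = -½*(-125/303) = 125/606 ≈ 0.20627)
u = 4750/101 (u = 125*(113 - 1*(-115))/606 = 125*(113 + 115)/606 = (125/606)*228 = 4750/101 ≈ 47.030)
1/(x(-311, -25) + u) = 1/((-215 + 3*(-311)*(-25)) + 4750/101) = 1/((-215 + 23325) + 4750/101) = 1/(23110 + 4750/101) = 1/(2338860/101) = 101/2338860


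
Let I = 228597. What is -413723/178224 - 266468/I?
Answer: -599438099/171904944 ≈ -3.4870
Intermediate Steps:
-413723/178224 - 266468/I = -413723/178224 - 266468/228597 = -413723*1/178224 - 266468*1/228597 = -5237/2256 - 266468/228597 = -599438099/171904944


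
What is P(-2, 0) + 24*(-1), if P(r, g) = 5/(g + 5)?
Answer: -23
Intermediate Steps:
P(r, g) = 5/(5 + g)
P(-2, 0) + 24*(-1) = 5/(5 + 0) + 24*(-1) = 5/5 - 24 = 5*(1/5) - 24 = 1 - 24 = -23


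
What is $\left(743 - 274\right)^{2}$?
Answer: $219961$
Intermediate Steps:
$\left(743 - 274\right)^{2} = 469^{2} = 219961$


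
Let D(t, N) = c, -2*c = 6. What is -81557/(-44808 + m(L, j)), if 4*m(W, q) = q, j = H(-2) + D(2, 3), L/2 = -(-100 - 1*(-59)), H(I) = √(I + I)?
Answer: 58471475580/32125185229 + 652456*I/32125185229 ≈ 1.8201 + 2.031e-5*I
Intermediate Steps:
c = -3 (c = -½*6 = -3)
D(t, N) = -3
H(I) = √2*√I (H(I) = √(2*I) = √2*√I)
L = 82 (L = 2*(-(-100 - 1*(-59))) = 2*(-(-100 + 59)) = 2*(-1*(-41)) = 2*41 = 82)
j = -3 + 2*I (j = √2*√(-2) - 3 = √2*(I*√2) - 3 = 2*I - 3 = -3 + 2*I ≈ -3.0 + 2.0*I)
m(W, q) = q/4
-81557/(-44808 + m(L, j)) = -81557/(-44808 + (-3 + 2*I)/4) = -81557/(-44808 + (-¾ + I/2)) = -81557*16*(-179235/4 - I/2)/32125185229 = -1304912*(-179235/4 - I/2)/32125185229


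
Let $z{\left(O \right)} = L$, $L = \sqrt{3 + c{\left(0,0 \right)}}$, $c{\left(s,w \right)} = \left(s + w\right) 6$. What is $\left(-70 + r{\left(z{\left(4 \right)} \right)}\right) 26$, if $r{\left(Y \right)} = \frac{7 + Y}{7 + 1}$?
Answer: $- \frac{7189}{4} + \frac{13 \sqrt{3}}{4} \approx -1791.6$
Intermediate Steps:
$c{\left(s,w \right)} = 6 s + 6 w$
$L = \sqrt{3}$ ($L = \sqrt{3 + \left(6 \cdot 0 + 6 \cdot 0\right)} = \sqrt{3 + \left(0 + 0\right)} = \sqrt{3 + 0} = \sqrt{3} \approx 1.732$)
$z{\left(O \right)} = \sqrt{3}$
$r{\left(Y \right)} = \frac{7}{8} + \frac{Y}{8}$ ($r{\left(Y \right)} = \frac{7 + Y}{8} = \left(7 + Y\right) \frac{1}{8} = \frac{7}{8} + \frac{Y}{8}$)
$\left(-70 + r{\left(z{\left(4 \right)} \right)}\right) 26 = \left(-70 + \left(\frac{7}{8} + \frac{\sqrt{3}}{8}\right)\right) 26 = \left(- \frac{553}{8} + \frac{\sqrt{3}}{8}\right) 26 = - \frac{7189}{4} + \frac{13 \sqrt{3}}{4}$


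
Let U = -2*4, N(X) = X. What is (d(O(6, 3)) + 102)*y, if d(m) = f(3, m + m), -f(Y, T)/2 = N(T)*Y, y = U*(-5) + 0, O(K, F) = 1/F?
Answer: 3920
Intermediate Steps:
U = -8
y = 40 (y = -8*(-5) + 0 = 40 + 0 = 40)
f(Y, T) = -2*T*Y
d(m) = -12*m (d(m) = -2*(m + m)*3 = -2*2*m*3 = -12*m)
(d(O(6, 3)) + 102)*y = (-12/3 + 102)*40 = (-12*⅓ + 102)*40 = (-4 + 102)*40 = 98*40 = 3920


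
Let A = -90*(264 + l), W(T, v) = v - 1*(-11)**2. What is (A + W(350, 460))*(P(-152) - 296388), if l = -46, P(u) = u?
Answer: 5717587740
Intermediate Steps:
W(T, v) = -121 + v (W(T, v) = v - 1*121 = v - 121 = -121 + v)
A = -19620 (A = -90*(264 - 46) = -90*218 = -19620)
(A + W(350, 460))*(P(-152) - 296388) = (-19620 + (-121 + 460))*(-152 - 296388) = (-19620 + 339)*(-296540) = -19281*(-296540) = 5717587740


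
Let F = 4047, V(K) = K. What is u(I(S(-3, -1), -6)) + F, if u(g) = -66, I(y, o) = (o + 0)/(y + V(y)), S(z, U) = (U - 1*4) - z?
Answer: 3981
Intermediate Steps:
S(z, U) = -4 + U - z (S(z, U) = (U - 4) - z = (-4 + U) - z = -4 + U - z)
I(y, o) = o/(2*y) (I(y, o) = (o + 0)/(y + y) = o/((2*y)) = o*(1/(2*y)) = o/(2*y))
u(I(S(-3, -1), -6)) + F = -66 + 4047 = 3981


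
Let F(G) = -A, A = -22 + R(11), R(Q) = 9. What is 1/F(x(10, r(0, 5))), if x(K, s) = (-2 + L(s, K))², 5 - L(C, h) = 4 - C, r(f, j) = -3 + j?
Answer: 1/13 ≈ 0.076923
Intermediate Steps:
L(C, h) = 1 + C (L(C, h) = 5 - (4 - C) = 5 + (-4 + C) = 1 + C)
x(K, s) = (-1 + s)² (x(K, s) = (-2 + (1 + s))² = (-1 + s)²)
A = -13 (A = -22 + 9 = -13)
F(G) = 13 (F(G) = -1*(-13) = 13)
1/F(x(10, r(0, 5))) = 1/13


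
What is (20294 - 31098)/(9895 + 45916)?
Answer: -10804/55811 ≈ -0.19358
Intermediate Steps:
(20294 - 31098)/(9895 + 45916) = -10804/55811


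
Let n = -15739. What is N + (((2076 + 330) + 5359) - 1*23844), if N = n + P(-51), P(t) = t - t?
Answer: -31818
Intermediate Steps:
P(t) = 0
N = -15739 (N = -15739 + 0 = -15739)
N + (((2076 + 330) + 5359) - 1*23844) = -15739 + (((2076 + 330) + 5359) - 1*23844) = -15739 + ((2406 + 5359) - 23844) = -15739 + (7765 - 23844) = -15739 - 16079 = -31818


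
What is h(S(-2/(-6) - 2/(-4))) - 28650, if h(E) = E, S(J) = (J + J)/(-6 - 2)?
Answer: -687605/24 ≈ -28650.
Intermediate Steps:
S(J) = -J/4 (S(J) = (2*J)/(-8) = (2*J)*(-⅛) = -J/4)
h(S(-2/(-6) - 2/(-4))) - 28650 = -(-2/(-6) - 2/(-4))/4 - 28650 = -(-2*(-⅙) - 2*(-¼))/4 - 28650 = -(⅓ + ½)/4 - 28650 = -¼*⅚ - 28650 = -5/24 - 28650 = -687605/24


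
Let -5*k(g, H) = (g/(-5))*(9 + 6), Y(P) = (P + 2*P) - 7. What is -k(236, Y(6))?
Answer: -708/5 ≈ -141.60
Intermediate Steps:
Y(P) = -7 + 3*P (Y(P) = 3*P - 7 = -7 + 3*P)
k(g, H) = 3*g/5 (k(g, H) = -g/(-5)*(9 + 6)/5 = -g*(-1/5)*15/5 = -(-g/5)*15/5 = -(-3)*g/5 = 3*g/5)
-k(236, Y(6)) = -3*236/5 = -1*708/5 = -708/5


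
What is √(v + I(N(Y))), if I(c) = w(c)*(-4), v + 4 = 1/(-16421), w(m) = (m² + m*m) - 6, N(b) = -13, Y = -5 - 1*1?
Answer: I*√359172805433/16421 ≈ 36.497*I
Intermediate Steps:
Y = -6 (Y = -5 - 1 = -6)
w(m) = -6 + 2*m² (w(m) = (m² + m²) - 6 = 2*m² - 6 = -6 + 2*m²)
v = -65685/16421 (v = -4 + 1/(-16421) = -4 - 1/16421 = -65685/16421 ≈ -4.0001)
I(c) = 24 - 8*c² (I(c) = (-6 + 2*c²)*(-4) = 24 - 8*c²)
√(v + I(N(Y))) = √(-65685/16421 + (24 - 8*(-13)²)) = √(-65685/16421 + (24 - 8*169)) = √(-65685/16421 + (24 - 1352)) = √(-65685/16421 - 1328) = √(-21872773/16421) = I*√359172805433/16421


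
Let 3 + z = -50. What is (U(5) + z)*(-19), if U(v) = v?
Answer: 912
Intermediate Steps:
z = -53 (z = -3 - 50 = -53)
(U(5) + z)*(-19) = (5 - 53)*(-19) = -48*(-19) = 912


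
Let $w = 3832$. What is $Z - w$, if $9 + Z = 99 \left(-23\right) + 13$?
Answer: $-6105$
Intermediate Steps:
$Z = -2273$ ($Z = -9 + \left(99 \left(-23\right) + 13\right) = -9 + \left(-2277 + 13\right) = -9 - 2264 = -2273$)
$Z - w = -2273 - 3832 = -6105$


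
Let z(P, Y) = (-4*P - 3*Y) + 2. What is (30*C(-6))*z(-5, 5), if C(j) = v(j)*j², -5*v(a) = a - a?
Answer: 0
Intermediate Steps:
v(a) = 0 (v(a) = -(a - a)/5 = -⅕*0 = 0)
z(P, Y) = 2 - 4*P - 3*Y
C(j) = 0 (C(j) = 0*j² = 0)
(30*C(-6))*z(-5, 5) = (30*0)*(2 - 4*(-5) - 3*5) = 0*(2 + 20 - 15) = 0*7 = 0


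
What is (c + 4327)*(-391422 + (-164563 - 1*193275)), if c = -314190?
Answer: 232167951380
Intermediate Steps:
(c + 4327)*(-391422 + (-164563 - 1*193275)) = (-314190 + 4327)*(-391422 + (-164563 - 1*193275)) = -309863*(-391422 + (-164563 - 193275)) = -309863*(-391422 - 357838) = -309863*(-749260) = 232167951380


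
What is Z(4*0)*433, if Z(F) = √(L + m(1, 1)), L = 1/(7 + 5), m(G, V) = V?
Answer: 433*√39/6 ≈ 450.68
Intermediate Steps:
L = 1/12 ≈ 0.083333
Z(F) = √39/6 (Z(F) = √(1/12 + 1) = √(13/12) = √39/6)
Z(4*0)*433 = (√39/6)*433 = 433*√39/6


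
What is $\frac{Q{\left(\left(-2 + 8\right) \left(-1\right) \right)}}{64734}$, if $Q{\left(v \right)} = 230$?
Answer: $\frac{115}{32367} \approx 0.003553$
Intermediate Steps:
$\frac{Q{\left(\left(-2 + 8\right) \left(-1\right) \right)}}{64734} = \frac{230}{64734} = 230 \cdot \frac{1}{64734} = \frac{115}{32367}$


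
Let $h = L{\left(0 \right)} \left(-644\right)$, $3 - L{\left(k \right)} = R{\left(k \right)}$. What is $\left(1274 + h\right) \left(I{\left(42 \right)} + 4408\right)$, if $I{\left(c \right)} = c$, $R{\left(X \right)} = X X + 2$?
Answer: $2803500$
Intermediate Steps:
$R{\left(X \right)} = 2 + X^{2}$ ($R{\left(X \right)} = X^{2} + 2 = 2 + X^{2}$)
$L{\left(k \right)} = 1 - k^{2}$ ($L{\left(k \right)} = 3 - \left(2 + k^{2}\right) = 1 - k^{2}$)
$h = -644$ ($h = \left(1 - 0^{2}\right) \left(-644\right) = \left(1 - 0\right) \left(-644\right) = \left(1 + 0\right) \left(-644\right) = 1 \left(-644\right) = -644$)
$\left(1274 + h\right) \left(I{\left(42 \right)} + 4408\right) = \left(1274 - 644\right) \left(42 + 4408\right) = 630 \cdot 4450 = 2803500$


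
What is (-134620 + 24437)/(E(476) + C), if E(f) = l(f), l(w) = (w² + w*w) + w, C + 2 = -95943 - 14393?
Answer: -110183/343290 ≈ -0.32096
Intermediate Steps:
C = -110338 (C = -2 + (-95943 - 14393) = -2 - 110336 = -110338)
l(w) = w + 2*w² (l(w) = (w² + w²) + w = 2*w² + w = w + 2*w²)
E(f) = f*(1 + 2*f)
(-134620 + 24437)/(E(476) + C) = (-134620 + 24437)/(476*(1 + 2*476) - 110338) = -110183/(476*(1 + 952) - 110338) = -110183/(476*953 - 110338) = -110183/(453628 - 110338) = -110183/343290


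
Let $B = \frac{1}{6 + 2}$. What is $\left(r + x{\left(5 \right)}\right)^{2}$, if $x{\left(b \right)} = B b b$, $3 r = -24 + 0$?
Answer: $\frac{1521}{64} \approx 23.766$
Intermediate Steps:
$r = -8$ ($r = \frac{-24 + 0}{3} = \frac{1}{3} \left(-24\right) = -8$)
$B = \frac{1}{8} \approx 0.125$
$x{\left(b \right)} = \frac{b^{2}}{8}$ ($x{\left(b \right)} = \frac{b}{8} b = \frac{b^{2}}{8}$)
$\left(r + x{\left(5 \right)}\right)^{2} = \left(-8 + \frac{5^{2}}{8}\right)^{2} = \left(-8 + \frac{1}{8} \cdot 25\right)^{2} = \left(-8 + \frac{25}{8}\right)^{2} = \left(- \frac{39}{8}\right)^{2} = \frac{1521}{64}$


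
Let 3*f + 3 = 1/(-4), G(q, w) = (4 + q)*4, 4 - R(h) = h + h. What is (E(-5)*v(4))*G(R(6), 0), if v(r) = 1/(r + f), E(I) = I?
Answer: 192/7 ≈ 27.429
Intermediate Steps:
R(h) = 4 - 2*h (R(h) = 4 - (h + h) = 4 - 2*h)
G(q, w) = 16 + 4*q
f = -13/12 (f = -1 + (⅓)/(-4) = -1 + (⅓)*(-¼) = -1 - 1/12 = -13/12 ≈ -1.0833)
v(r) = 1/(-13/12 + r) (v(r) = 1/(r - 13/12) = 1/(-13/12 + r))
(E(-5)*v(4))*G(R(6), 0) = (-60/(-13 + 12*4))*(16 + 4*(4 - 2*6)) = (-60/(-13 + 48))*(16 + 4*(4 - 12)) = (-60/35)*(16 + 4*(-8)) = (-60/35)*(16 - 32) = -5*12/35*(-16) = -12/7*(-16) = 192/7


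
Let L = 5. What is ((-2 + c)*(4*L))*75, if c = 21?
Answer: 28500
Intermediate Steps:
((-2 + c)*(4*L))*75 = ((-2 + 21)*(4*5))*75 = (19*20)*75 = 380*75 = 28500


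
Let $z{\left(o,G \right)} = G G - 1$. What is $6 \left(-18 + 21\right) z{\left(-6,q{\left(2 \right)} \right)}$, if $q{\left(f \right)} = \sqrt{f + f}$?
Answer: $54$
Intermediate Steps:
$q{\left(f \right)} = \sqrt{2} \sqrt{f}$ ($q{\left(f \right)} = \sqrt{2 f} = \sqrt{2} \sqrt{f}$)
$z{\left(o,G \right)} = -1 + G^{2}$ ($z{\left(o,G \right)} = G^{2} - 1 = -1 + G^{2}$)
$6 \left(-18 + 21\right) z{\left(-6,q{\left(2 \right)} \right)} = 6 \left(-18 + 21\right) \left(-1 + \left(\sqrt{2} \sqrt{2}\right)^{2}\right) = 6 \cdot 3 \left(-1 + 2^{2}\right) = 18 \left(-1 + 4\right) = 18 \cdot 3 = 54$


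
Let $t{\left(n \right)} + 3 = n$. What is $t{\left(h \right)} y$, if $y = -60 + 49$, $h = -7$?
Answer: $110$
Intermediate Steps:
$y = -11$
$t{\left(n \right)} = -3 + n$
$t{\left(h \right)} y = \left(-3 - 7\right) \left(-11\right) = \left(-10\right) \left(-11\right) = 110$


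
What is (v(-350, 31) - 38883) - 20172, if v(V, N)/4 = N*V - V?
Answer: -101055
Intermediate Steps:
v(V, N) = -4*V + 4*N*V (v(V, N) = 4*(N*V - V) = 4*(-V + N*V) = -4*V + 4*N*V)
(v(-350, 31) - 38883) - 20172 = (4*(-350)*(-1 + 31) - 38883) - 20172 = (4*(-350)*30 - 38883) - 20172 = (-42000 - 38883) - 20172 = -80883 - 20172 = -101055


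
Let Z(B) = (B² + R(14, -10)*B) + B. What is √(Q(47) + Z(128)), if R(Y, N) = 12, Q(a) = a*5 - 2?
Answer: √18281 ≈ 135.21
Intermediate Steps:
Q(a) = -2 + 5*a (Q(a) = 5*a - 2 = -2 + 5*a)
Z(B) = B² + 13*B (Z(B) = (B² + 12*B) + B = B² + 13*B)
√(Q(47) + Z(128)) = √((-2 + 5*47) + 128*(13 + 128)) = √((-2 + 235) + 128*141) = √(233 + 18048) = √18281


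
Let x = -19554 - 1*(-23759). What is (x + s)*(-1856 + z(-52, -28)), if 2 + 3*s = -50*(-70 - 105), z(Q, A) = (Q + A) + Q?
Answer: -14156548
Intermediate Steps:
x = 4205 (x = -19554 + 23759 = 4205)
z(Q, A) = A + 2*Q (z(Q, A) = (A + Q) + Q = A + 2*Q)
s = 2916 (s = -⅔ + (-50*(-70 - 105))/3 = -⅔ + (-50*(-175))/3 = -⅔ + (⅓)*8750 = -⅔ + 8750/3 = 2916)
(x + s)*(-1856 + z(-52, -28)) = (4205 + 2916)*(-1856 + (-28 + 2*(-52))) = 7121*(-1856 + (-28 - 104)) = 7121*(-1856 - 132) = 7121*(-1988) = -14156548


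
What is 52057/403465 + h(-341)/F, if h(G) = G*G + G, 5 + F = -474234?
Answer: -22090272477/191338838135 ≈ -0.11545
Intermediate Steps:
F = -474239 (F = -5 - 474234 = -474239)
h(G) = G + G² (h(G) = G² + G = G + G²)
52057/403465 + h(-341)/F = 52057/403465 - 341*(1 - 341)/(-474239) = 52057*(1/403465) - 341*(-340)*(-1/474239) = 52057/403465 + 115940*(-1/474239) = 52057/403465 - 115940/474239 = -22090272477/191338838135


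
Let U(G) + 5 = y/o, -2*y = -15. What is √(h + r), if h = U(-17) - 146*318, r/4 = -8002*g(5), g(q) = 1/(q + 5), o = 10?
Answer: I*√4963305/10 ≈ 222.78*I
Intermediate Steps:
y = 15/2 (y = -½*(-15) = 15/2 ≈ 7.5000)
U(G) = -17/4 (U(G) = -5 + (15/2)/10 = -5 + (15/2)*(⅒) = -5 + ¾ = -17/4)
g(q) = 1/(5 + q)
r = -16004/5 (r = 4*(-8002/(5 + 5)) = 4*(-8002/10) = 4*(-8002*⅒) = 4*(-4001/5) = -16004/5 ≈ -3200.8)
h = -185729/4 (h = -17/4 - 146*318 = -17/4 - 46428 = -185729/4 ≈ -46432.)
√(h + r) = √(-185729/4 - 16004/5) = √(-992661/20) = I*√4963305/10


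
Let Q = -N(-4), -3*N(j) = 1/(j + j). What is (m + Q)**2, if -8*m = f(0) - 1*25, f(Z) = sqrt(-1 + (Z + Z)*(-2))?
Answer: 5467/576 - 37*I/48 ≈ 9.4913 - 0.77083*I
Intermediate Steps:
N(j) = -1/(6*j) (N(j) = -1/(3*(j + j)) = -1/(2*j)/3 = -1/(6*j))
f(Z) = sqrt(-1 - 4*Z) (f(Z) = sqrt(-1 + (2*Z)*(-2)) = sqrt(-1 - 4*Z))
m = 25/8 - I/8 (m = -(sqrt(-1 - 4*0) - 1*25)/8 = -(sqrt(-1 + 0) - 25)/8 = -(sqrt(-1) - 25)/8 = -(I - 25)/8 = -(-25 + I)/8 = 25/8 - I/8 ≈ 3.125 - 0.125*I)
Q = -1/24 (Q = -(-1)/(6*(-4)) = -(-1)*(-1)/(6*4) = -1*1/24 = -1/24 ≈ -0.041667)
(m + Q)**2 = ((25/8 - I/8) - 1/24)**2 = (37/12 - I/8)**2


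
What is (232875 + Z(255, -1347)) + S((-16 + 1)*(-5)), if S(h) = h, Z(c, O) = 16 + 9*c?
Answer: 235261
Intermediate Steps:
(232875 + Z(255, -1347)) + S((-16 + 1)*(-5)) = (232875 + (16 + 9*255)) + (-16 + 1)*(-5) = (232875 + (16 + 2295)) - 15*(-5) = (232875 + 2311) + 75 = 235186 + 75 = 235261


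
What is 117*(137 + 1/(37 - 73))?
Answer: 64103/4 ≈ 16026.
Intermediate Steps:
117*(137 + 1/(37 - 73)) = 117*(137 + 1/(-36)) = 117*(137 - 1/36) = 117*(4931/36) = 64103/4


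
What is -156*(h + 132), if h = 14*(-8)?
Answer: -3120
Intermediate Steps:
h = -112
-156*(h + 132) = -156*(-112 + 132) = -156*20 = -3120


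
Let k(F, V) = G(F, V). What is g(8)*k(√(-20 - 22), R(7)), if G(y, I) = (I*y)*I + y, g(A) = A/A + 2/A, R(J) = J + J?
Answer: 985*I*√42/4 ≈ 1595.9*I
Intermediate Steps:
R(J) = 2*J
g(A) = 1 + 2/A
G(y, I) = y + y*I² (G(y, I) = y*I² + y = y + y*I²)
k(F, V) = F*(1 + V²)
g(8)*k(√(-20 - 22), R(7)) = ((2 + 8)/8)*(√(-20 - 22)*(1 + (2*7)²)) = ((⅛)*10)*(√(-42)*(1 + 14²)) = 5*((I*√42)*(1 + 196))/4 = 5*((I*√42)*197)/4 = 5*(197*I*√42)/4 = 985*I*√42/4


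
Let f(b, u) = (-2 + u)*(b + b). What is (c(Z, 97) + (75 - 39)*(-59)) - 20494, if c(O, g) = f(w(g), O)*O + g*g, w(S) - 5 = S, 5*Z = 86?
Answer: 1003119/25 ≈ 40125.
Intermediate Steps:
Z = 86/5 (Z = (⅕)*86 = 86/5 ≈ 17.200)
w(S) = 5 + S
f(b, u) = 2*b*(-2 + u) (f(b, u) = (-2 + u)*(2*b) = 2*b*(-2 + u))
c(O, g) = g² + 2*O*(-2 + O)*(5 + g) (c(O, g) = (2*(5 + g)*(-2 + O))*O + g*g = (2*(-2 + O)*(5 + g))*O + g² = 2*O*(-2 + O)*(5 + g) + g² = g² + 2*O*(-2 + O)*(5 + g))
(c(Z, 97) + (75 - 39)*(-59)) - 20494 = ((97² + 2*(86/5)*(-2 + 86/5)*(5 + 97)) + (75 - 39)*(-59)) - 20494 = ((9409 + 2*(86/5)*(76/5)*102) + 36*(-59)) - 20494 = ((9409 + 1333344/25) - 2124) - 20494 = (1568569/25 - 2124) - 20494 = 1515469/25 - 20494 = 1003119/25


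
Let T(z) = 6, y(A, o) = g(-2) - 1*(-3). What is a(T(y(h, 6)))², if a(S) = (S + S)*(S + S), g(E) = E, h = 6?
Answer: 20736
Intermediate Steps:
y(A, o) = 1 (y(A, o) = -2 - 1*(-3) = -2 + 3 = 1)
a(S) = 4*S² (a(S) = (2*S)*(2*S) = 4*S²)
a(T(y(h, 6)))² = (4*6²)² = (4*36)² = 144² = 20736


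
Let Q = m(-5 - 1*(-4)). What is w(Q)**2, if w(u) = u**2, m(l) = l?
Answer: 1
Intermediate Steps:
Q = -1 (Q = -5 - 1*(-4) = -5 + 4 = -1)
w(Q)**2 = ((-1)**2)**2 = 1**2 = 1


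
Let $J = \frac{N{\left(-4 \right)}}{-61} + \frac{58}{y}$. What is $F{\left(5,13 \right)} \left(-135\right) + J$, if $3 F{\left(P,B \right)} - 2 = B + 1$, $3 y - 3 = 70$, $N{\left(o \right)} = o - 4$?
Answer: $- \frac{3194962}{4453} \approx -717.49$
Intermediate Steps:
$N{\left(o \right)} = -4 + o$
$y = \frac{73}{3}$ ($y = 1 + \frac{1}{3} \cdot 70 = 1 + \frac{70}{3} = \frac{73}{3} \approx 24.333$)
$J = \frac{11198}{4453}$ ($J = \frac{-4 - 4}{-61} + \frac{58}{\frac{73}{3}} = \left(-8\right) \left(- \frac{1}{61}\right) + 58 \cdot \frac{3}{73} = \frac{8}{61} + \frac{174}{73} = \frac{11198}{4453} \approx 2.5147$)
$F{\left(P,B \right)} = 1 + \frac{B}{3}$ ($F{\left(P,B \right)} = \frac{2}{3} + \frac{B + 1}{3} = \frac{2}{3} + \frac{1 + B}{3} = \frac{2}{3} + \left(\frac{1}{3} + \frac{B}{3}\right) = 1 + \frac{B}{3}$)
$F{\left(5,13 \right)} \left(-135\right) + J = \left(1 + \frac{1}{3} \cdot 13\right) \left(-135\right) + \frac{11198}{4453} = \left(1 + \frac{13}{3}\right) \left(-135\right) + \frac{11198}{4453} = \frac{16}{3} \left(-135\right) + \frac{11198}{4453} = -720 + \frac{11198}{4453} = - \frac{3194962}{4453}$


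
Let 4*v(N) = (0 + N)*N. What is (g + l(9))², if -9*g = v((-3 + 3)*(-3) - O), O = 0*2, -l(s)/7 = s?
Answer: 3969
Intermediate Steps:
l(s) = -7*s
O = 0
v(N) = N²/4 (v(N) = ((0 + N)*N)/4 = (N*N)/4 = N²/4)
g = 0 (g = -((-3 + 3)*(-3) - 1*0)²/36 = -(0*(-3) + 0)²/36 = -(0 + 0)²/36 = -0²/36 = -0/36 = -⅑*0 = 0)
(g + l(9))² = (0 - 7*9)² = (0 - 63)² = (-63)² = 3969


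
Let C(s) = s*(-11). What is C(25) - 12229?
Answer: -12504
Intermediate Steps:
C(s) = -11*s
C(25) - 12229 = -11*25 - 12229 = -275 - 12229 = -12504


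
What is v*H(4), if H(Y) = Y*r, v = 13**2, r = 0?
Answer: 0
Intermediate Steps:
v = 169
H(Y) = 0 (H(Y) = Y*0 = 0)
v*H(4) = 169*0 = 0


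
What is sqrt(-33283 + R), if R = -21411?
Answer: I*sqrt(54694) ≈ 233.87*I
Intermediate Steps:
sqrt(-33283 + R) = sqrt(-33283 - 21411) = sqrt(-54694) = I*sqrt(54694)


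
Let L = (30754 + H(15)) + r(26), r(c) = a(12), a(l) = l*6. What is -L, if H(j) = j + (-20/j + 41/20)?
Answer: -1850503/60 ≈ -30842.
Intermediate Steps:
a(l) = 6*l
r(c) = 72 (r(c) = 6*12 = 72)
H(j) = 41/20 + j - 20/j (H(j) = j + (-20/j + 41*(1/20)) = j + (-20/j + 41/20) = j + (41/20 - 20/j) = 41/20 + j - 20/j)
L = 1850503/60 (L = (30754 + (41/20 + 15 - 20/15)) + 72 = (30754 + (41/20 + 15 - 20*1/15)) + 72 = (30754 + (41/20 + 15 - 4/3)) + 72 = (30754 + 943/60) + 72 = 1846183/60 + 72 = 1850503/60 ≈ 30842.)
-L = -1*1850503/60 = -1850503/60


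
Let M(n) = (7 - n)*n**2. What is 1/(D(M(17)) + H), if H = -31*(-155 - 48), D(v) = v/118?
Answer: 59/369842 ≈ 0.00015953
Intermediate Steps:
M(n) = n**2*(7 - n)
D(v) = v/118 (D(v) = v*(1/118) = v/118)
H = 6293 (H = -31*(-203) = 6293)
1/(D(M(17)) + H) = 1/((17**2*(7 - 1*17))/118 + 6293) = 1/((289*(7 - 17))/118 + 6293) = 1/((289*(-10))/118 + 6293) = 1/((1/118)*(-2890) + 6293) = 1/(-1445/59 + 6293) = 1/(369842/59) = 59/369842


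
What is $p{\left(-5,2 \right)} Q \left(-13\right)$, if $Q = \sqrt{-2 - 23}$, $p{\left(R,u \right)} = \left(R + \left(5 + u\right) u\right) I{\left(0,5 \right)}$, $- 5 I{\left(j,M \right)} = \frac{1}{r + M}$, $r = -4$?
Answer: $117 i \approx 117.0 i$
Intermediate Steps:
$I{\left(j,M \right)} = - \frac{1}{5 \left(-4 + M\right)}$
$p{\left(R,u \right)} = - \frac{R}{5} - \frac{u \left(5 + u\right)}{5}$ ($p{\left(R,u \right)} = \left(R + \left(5 + u\right) u\right) \left(- \frac{1}{-20 + 5 \cdot 5}\right) = \left(R + u \left(5 + u\right)\right) \left(- \frac{1}{-20 + 25}\right) = \left(R + u \left(5 + u\right)\right) \left(- \frac{1}{5}\right) = - \frac{R}{5} - \frac{u \left(5 + u\right)}{5}$)
$Q = 5 i$ ($Q = \sqrt{-25} = 5 i \approx 5.0 i$)
$p{\left(-5,2 \right)} Q \left(-13\right) = \left(\left(-1\right) 2 - -1 - \frac{2^{2}}{5}\right) 5 i \left(-13\right) = \left(-2 + 1 - \frac{4}{5}\right) 5 i \left(-13\right) = - \frac{9 \cdot 5 i}{5} \left(-13\right) = - 9 i \left(-13\right) = 117 i$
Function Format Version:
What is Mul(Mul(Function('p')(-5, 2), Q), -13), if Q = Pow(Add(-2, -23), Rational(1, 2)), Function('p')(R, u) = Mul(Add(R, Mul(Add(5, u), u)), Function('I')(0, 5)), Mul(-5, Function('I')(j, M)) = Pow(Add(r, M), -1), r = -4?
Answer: Mul(117, I) ≈ Mul(117.00, I)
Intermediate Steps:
Function('I')(j, M) = Mul(Rational(-1, 5), Pow(Add(-4, M), -1))
Function('p')(R, u) = Add(Mul(Rational(-1, 5), R), Mul(Rational(-1, 5), u, Add(5, u))) (Function('p')(R, u) = Mul(Add(R, Mul(Add(5, u), u)), Mul(-1, Pow(Add(-20, Mul(5, 5)), -1))) = Mul(Add(R, Mul(u, Add(5, u))), Mul(-1, Pow(Add(-20, 25), -1))) = Mul(Add(R, Mul(u, Add(5, u))), Mul(-1, Pow(5, -1))) = Mul(Add(R, Mul(u, Add(5, u))), Mul(-1, Rational(1, 5))) = Mul(Add(R, Mul(u, Add(5, u))), Rational(-1, 5)) = Add(Mul(Rational(-1, 5), R), Mul(Rational(-1, 5), u, Add(5, u))))
Q = Mul(5, I) (Q = Pow(-25, Rational(1, 2)) = Mul(5, I) ≈ Mul(5.0000, I))
Mul(Mul(Function('p')(-5, 2), Q), -13) = Mul(Mul(Add(Mul(-1, 2), Mul(Rational(-1, 5), -5), Mul(Rational(-1, 5), Pow(2, 2))), Mul(5, I)), -13) = Mul(Mul(Add(-2, 1, Mul(Rational(-1, 5), 4)), Mul(5, I)), -13) = Mul(Mul(Add(-2, 1, Rational(-4, 5)), Mul(5, I)), -13) = Mul(Mul(Rational(-9, 5), Mul(5, I)), -13) = Mul(Mul(-9, I), -13) = Mul(117, I)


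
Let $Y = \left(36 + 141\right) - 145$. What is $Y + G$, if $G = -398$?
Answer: $-366$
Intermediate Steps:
$Y = 32$ ($Y = 177 - 145 = 32$)
$Y + G = 32 - 398 = -366$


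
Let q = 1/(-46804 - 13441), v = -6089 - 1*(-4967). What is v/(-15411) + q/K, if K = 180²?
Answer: 66365891533/911555046000 ≈ 0.072805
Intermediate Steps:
v = -1122 (v = -6089 + 4967 = -1122)
q = -1/60245 (q = 1/(-60245) = -1/60245 ≈ -1.6599e-5)
K = 32400
v/(-15411) + q/K = -1122/(-15411) - 1/60245/32400 = -1122*(-1/15411) - 1/60245*1/32400 = 34/467 - 1/1951938000 = 66365891533/911555046000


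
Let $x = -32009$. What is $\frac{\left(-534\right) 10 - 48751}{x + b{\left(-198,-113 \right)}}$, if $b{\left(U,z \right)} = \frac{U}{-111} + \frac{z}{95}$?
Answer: $\frac{190129865}{112509546} \approx 1.6899$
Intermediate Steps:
$b{\left(U,z \right)} = - \frac{U}{111} + \frac{z}{95}$ ($b{\left(U,z \right)} = U \left(- \frac{1}{111}\right) + z \frac{1}{95} = - \frac{U}{111} + \frac{z}{95}$)
$\frac{\left(-534\right) 10 - 48751}{x + b{\left(-198,-113 \right)}} = \frac{\left(-534\right) 10 - 48751}{-32009 + \left(\left(- \frac{1}{111}\right) \left(-198\right) + \frac{1}{95} \left(-113\right)\right)} = \frac{-5340 - 48751}{-32009 + \left(\frac{66}{37} - \frac{113}{95}\right)} = - \frac{54091}{-32009 + \frac{2089}{3515}} = - \frac{54091}{- \frac{112509546}{3515}} = \left(-54091\right) \left(- \frac{3515}{112509546}\right) = \frac{190129865}{112509546}$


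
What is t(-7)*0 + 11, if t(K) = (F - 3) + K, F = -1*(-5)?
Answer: 11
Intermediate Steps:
F = 5
t(K) = 2 + K (t(K) = (5 - 3) + K = 2 + K)
t(-7)*0 + 11 = (2 - 7)*0 + 11 = -5*0 + 11 = 0 + 11 = 11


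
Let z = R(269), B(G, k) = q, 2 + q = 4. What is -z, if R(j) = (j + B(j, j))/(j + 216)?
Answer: -271/485 ≈ -0.55876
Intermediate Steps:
q = 2 (q = -2 + 4 = 2)
B(G, k) = 2
R(j) = (2 + j)/(216 + j) (R(j) = (j + 2)/(j + 216) = (2 + j)/(216 + j))
z = 271/485 (z = (2 + 269)/(216 + 269) = 271/485 ≈ 0.55876)
-z = -1*271/485 = -271/485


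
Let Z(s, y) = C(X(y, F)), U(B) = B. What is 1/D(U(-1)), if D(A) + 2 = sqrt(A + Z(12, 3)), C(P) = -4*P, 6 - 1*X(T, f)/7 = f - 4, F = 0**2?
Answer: -2/285 - I*sqrt(281)/285 ≈ -0.0070175 - 0.058818*I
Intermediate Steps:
F = 0
X(T, f) = 70 - 7*f (X(T, f) = 42 - 7*(f - 4) = 42 - 7*(-4 + f) = 42 + (28 - 7*f) = 70 - 7*f)
Z(s, y) = -280 (Z(s, y) = -4*(70 - 7*0) = -4*(70 + 0) = -4*70 = -280)
D(A) = -2 + sqrt(-280 + A) (D(A) = -2 + sqrt(A - 280) = -2 + sqrt(-280 + A))
1/D(U(-1)) = 1/(-2 + sqrt(-280 - 1)) = 1/(-2 + sqrt(-281)) = 1/(-2 + I*sqrt(281))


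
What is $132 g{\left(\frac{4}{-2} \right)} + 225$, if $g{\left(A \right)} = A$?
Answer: $-39$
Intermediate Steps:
$132 g{\left(\frac{4}{-2} \right)} + 225 = 132 \frac{4}{-2} + 225 = 132 \cdot 4 \left(- \frac{1}{2}\right) + 225 = 132 \left(-2\right) + 225 = -264 + 225 = -39$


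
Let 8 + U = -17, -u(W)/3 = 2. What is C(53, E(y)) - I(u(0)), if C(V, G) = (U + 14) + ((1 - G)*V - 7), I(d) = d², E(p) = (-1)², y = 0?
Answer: -54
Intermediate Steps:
u(W) = -6 (u(W) = -3*2 = -6)
U = -25 (U = -8 - 17 = -25)
E(p) = 1
C(V, G) = -18 + V*(1 - G) (C(V, G) = (-25 + 14) + ((1 - G)*V - 7) = -11 + (V*(1 - G) - 7) = -11 + (-7 + V*(1 - G)) = -18 + V*(1 - G))
C(53, E(y)) - I(u(0)) = (-18 + 53 - 1*1*53) - 1*(-6)² = (-18 + 53 - 53) - 1*36 = -18 - 36 = -54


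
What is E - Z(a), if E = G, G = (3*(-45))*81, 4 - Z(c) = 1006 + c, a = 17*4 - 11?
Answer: -9876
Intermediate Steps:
a = 57 (a = 68 - 11 = 57)
Z(c) = -1002 - c (Z(c) = 4 - (1006 + c) = 4 + (-1006 - c) = -1002 - c)
G = -10935 (G = -135*81 = -10935)
E = -10935
E - Z(a) = -10935 - (-1002 - 1*57) = -10935 - (-1002 - 57) = -10935 - 1*(-1059) = -10935 + 1059 = -9876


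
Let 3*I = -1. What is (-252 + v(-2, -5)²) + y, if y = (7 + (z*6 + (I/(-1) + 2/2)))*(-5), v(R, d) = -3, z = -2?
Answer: -674/3 ≈ -224.67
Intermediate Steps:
I = -⅓ (I = (⅓)*(-1) = -⅓ ≈ -0.33333)
y = 55/3 (y = (7 + (-2*6 + (-⅓/(-1) + 2/2)))*(-5) = (7 + (-12 + (-⅓*(-1) + 2*(½))))*(-5) = (7 + (-12 + (⅓ + 1)))*(-5) = (7 + (-12 + 4/3))*(-5) = (7 - 32/3)*(-5) = -11/3*(-5) = 55/3 ≈ 18.333)
(-252 + v(-2, -5)²) + y = (-252 + (-3)²) + 55/3 = (-252 + 9) + 55/3 = -243 + 55/3 = -674/3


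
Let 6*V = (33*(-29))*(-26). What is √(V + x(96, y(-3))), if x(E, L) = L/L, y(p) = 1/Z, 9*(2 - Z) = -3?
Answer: 2*√1037 ≈ 64.405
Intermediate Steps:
Z = 7/3 (Z = 2 - ⅑*(-3) = 2 + ⅓ = 7/3 ≈ 2.3333)
y(p) = 3/7 (y(p) = 1/(7/3) = 3/7)
x(E, L) = 1
V = 4147 (V = ((33*(-29))*(-26))/6 = (-957*(-26))/6 = (⅙)*24882 = 4147)
√(V + x(96, y(-3))) = √(4147 + 1) = √4148 = 2*√1037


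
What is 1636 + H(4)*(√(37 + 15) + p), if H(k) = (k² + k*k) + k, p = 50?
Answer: 3436 + 72*√13 ≈ 3695.6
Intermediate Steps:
H(k) = k + 2*k² (H(k) = (k² + k²) + k = 2*k² + k = k + 2*k²)
1636 + H(4)*(√(37 + 15) + p) = 1636 + (4*(1 + 2*4))*(√(37 + 15) + 50) = 1636 + (4*(1 + 8))*(√52 + 50) = 1636 + (4*9)*(2*√13 + 50) = 1636 + 36*(50 + 2*√13) = 1636 + (1800 + 72*√13) = 3436 + 72*√13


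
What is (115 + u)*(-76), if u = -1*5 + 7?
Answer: -8892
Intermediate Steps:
u = 2 (u = -5 + 7 = 2)
(115 + u)*(-76) = (115 + 2)*(-76) = 117*(-76) = -8892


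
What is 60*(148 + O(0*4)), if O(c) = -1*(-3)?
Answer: 9060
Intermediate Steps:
O(c) = 3
60*(148 + O(0*4)) = 60*(148 + 3) = 60*151 = 9060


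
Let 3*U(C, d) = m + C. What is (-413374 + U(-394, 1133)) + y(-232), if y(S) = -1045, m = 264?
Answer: -1243387/3 ≈ -4.1446e+5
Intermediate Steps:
U(C, d) = 88 + C/3 (U(C, d) = (264 + C)/3 = 88 + C/3)
(-413374 + U(-394, 1133)) + y(-232) = (-413374 + (88 + (⅓)*(-394))) - 1045 = (-413374 + (88 - 394/3)) - 1045 = (-413374 - 130/3) - 1045 = -1240252/3 - 1045 = -1243387/3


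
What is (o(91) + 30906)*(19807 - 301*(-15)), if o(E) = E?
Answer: 753909034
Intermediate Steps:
(o(91) + 30906)*(19807 - 301*(-15)) = (91 + 30906)*(19807 - 301*(-15)) = 30997*(19807 + 4515) = 30997*24322 = 753909034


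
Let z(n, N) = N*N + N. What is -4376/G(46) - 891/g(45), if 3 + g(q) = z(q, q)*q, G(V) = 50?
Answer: -67942637/776225 ≈ -87.530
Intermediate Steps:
z(n, N) = N + N² (z(n, N) = N² + N = N + N²)
g(q) = -3 + q²*(1 + q) (g(q) = -3 + (q*(1 + q))*q = -3 + q²*(1 + q))
-4376/G(46) - 891/g(45) = -4376/50 - 891/(-3 + 45²*(1 + 45)) = -4376*1/50 - 891/(-3 + 2025*46) = -2188/25 - 891/(-3 + 93150) = -2188/25 - 891/93147 = -2188/25 - 891*1/93147 = -2188/25 - 297/31049 = -67942637/776225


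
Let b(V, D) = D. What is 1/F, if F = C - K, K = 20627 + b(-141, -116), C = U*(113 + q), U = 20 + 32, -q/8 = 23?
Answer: -1/24203 ≈ -4.1317e-5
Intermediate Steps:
q = -184 (q = -8*23 = -184)
U = 52
C = -3692 (C = 52*(113 - 184) = 52*(-71) = -3692)
K = 20511 (K = 20627 - 116 = 20511)
F = -24203 (F = -3692 - 1*20511 = -3692 - 20511 = -24203)
1/F = 1/(-24203) = -1/24203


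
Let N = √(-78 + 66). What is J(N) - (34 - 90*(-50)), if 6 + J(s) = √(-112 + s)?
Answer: -4540 + √(-112 + 2*I*√3) ≈ -4539.8 + 10.584*I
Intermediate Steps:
N = 2*I*√3 (N = √(-12) = 2*I*√3 ≈ 3.4641*I)
J(s) = -6 + √(-112 + s)
J(N) - (34 - 90*(-50)) = (-6 + √(-112 + 2*I*√3)) - (34 - 90*(-50)) = (-6 + √(-112 + 2*I*√3)) - (34 + 4500) = (-6 + √(-112 + 2*I*√3)) - 1*4534 = (-6 + √(-112 + 2*I*√3)) - 4534 = -4540 + √(-112 + 2*I*√3)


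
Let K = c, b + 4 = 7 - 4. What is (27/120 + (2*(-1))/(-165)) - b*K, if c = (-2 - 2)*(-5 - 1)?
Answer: 31993/1320 ≈ 24.237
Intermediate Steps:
c = 24 (c = -4*(-6) = 24)
b = -1 (b = -4 + (7 - 4) = -4 + 3 = -1)
K = 24
(27/120 + (2*(-1))/(-165)) - b*K = (27/120 + (2*(-1))/(-165)) - (-1)*24 = (27*(1/120) - 2*(-1/165)) - 1*(-24) = (9/40 + 2/165) + 24 = 313/1320 + 24 = 31993/1320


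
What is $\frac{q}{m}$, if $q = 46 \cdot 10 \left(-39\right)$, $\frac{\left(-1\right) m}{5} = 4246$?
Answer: $\frac{1794}{2123} \approx 0.84503$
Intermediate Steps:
$m = -21230$ ($m = \left(-5\right) 4246 = -21230$)
$q = -17940$ ($q = 460 \left(-39\right) = -17940$)
$\frac{q}{m} = - \frac{17940}{-21230} = \left(-17940\right) \left(- \frac{1}{21230}\right) = \frac{1794}{2123}$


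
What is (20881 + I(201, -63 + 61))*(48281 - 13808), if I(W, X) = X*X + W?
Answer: 726897678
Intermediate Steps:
I(W, X) = W + X² (I(W, X) = X² + W = W + X²)
(20881 + I(201, -63 + 61))*(48281 - 13808) = (20881 + (201 + (-63 + 61)²))*(48281 - 13808) = (20881 + (201 + (-2)²))*34473 = (20881 + (201 + 4))*34473 = (20881 + 205)*34473 = 21086*34473 = 726897678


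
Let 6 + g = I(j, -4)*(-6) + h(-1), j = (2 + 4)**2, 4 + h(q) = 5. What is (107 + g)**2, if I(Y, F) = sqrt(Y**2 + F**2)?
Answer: 57636 - 4896*sqrt(82) ≈ 13301.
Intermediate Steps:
h(q) = 1 (h(q) = -4 + 5 = 1)
j = 36 (j = 6**2 = 36)
I(Y, F) = sqrt(F**2 + Y**2)
g = -5 - 24*sqrt(82) (g = -6 + (sqrt((-4)**2 + 36**2)*(-6) + 1) = -6 + (sqrt(16 + 1296)*(-6) + 1) = -6 + (sqrt(1312)*(-6) + 1) = -6 + ((4*sqrt(82))*(-6) + 1) = -6 + (-24*sqrt(82) + 1) = -6 + (1 - 24*sqrt(82)) = -5 - 24*sqrt(82) ≈ -222.33)
(107 + g)**2 = (107 + (-5 - 24*sqrt(82)))**2 = (102 - 24*sqrt(82))**2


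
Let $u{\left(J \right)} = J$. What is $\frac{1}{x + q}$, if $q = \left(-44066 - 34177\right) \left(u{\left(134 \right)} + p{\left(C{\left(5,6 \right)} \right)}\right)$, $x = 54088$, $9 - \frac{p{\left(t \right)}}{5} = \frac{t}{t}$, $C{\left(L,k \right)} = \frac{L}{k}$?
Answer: $- \frac{1}{13560194} \approx -7.3745 \cdot 10^{-8}$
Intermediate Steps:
$p{\left(t \right)} = 40$ ($p{\left(t \right)} = 45 - 5 \frac{t}{t} = 45 - 5 = 40$)
$q = -13614282$ ($q = \left(-44066 - 34177\right) \left(134 + 40\right) = \left(-78243\right) 174 = -13614282$)
$\frac{1}{x + q} = \frac{1}{54088 - 13614282} = \frac{1}{-13560194} = - \frac{1}{13560194}$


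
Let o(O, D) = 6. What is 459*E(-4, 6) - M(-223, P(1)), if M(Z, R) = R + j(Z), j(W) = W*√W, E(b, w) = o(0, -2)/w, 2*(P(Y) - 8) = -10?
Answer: 456 + 223*I*√223 ≈ 456.0 + 3330.1*I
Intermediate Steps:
P(Y) = 3 (P(Y) = 8 + (½)*(-10) = 8 - 5 = 3)
E(b, w) = 6/w
j(W) = W^(3/2)
M(Z, R) = R + Z^(3/2)
459*E(-4, 6) - M(-223, P(1)) = 459*(6/6) - (3 + (-223)^(3/2)) = 459*(6*(⅙)) - (3 - 223*I*√223) = 459*1 + (-3 + 223*I*√223) = 459 + (-3 + 223*I*√223) = 456 + 223*I*√223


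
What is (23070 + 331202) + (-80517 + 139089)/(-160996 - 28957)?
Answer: 67294970644/189953 ≈ 3.5427e+5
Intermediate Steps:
(23070 + 331202) + (-80517 + 139089)/(-160996 - 28957) = 354272 + 58572/(-189953) = 354272 + 58572*(-1/189953) = 354272 - 58572/189953 = 67294970644/189953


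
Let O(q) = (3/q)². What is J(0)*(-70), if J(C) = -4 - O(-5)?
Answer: 1526/5 ≈ 305.20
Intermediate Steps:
O(q) = 9/q²
J(C) = -109/25 (J(C) = -4 - 9/(-5)² = -4 - 9/25 = -109/25)
J(0)*(-70) = -109/25*(-70) = 1526/5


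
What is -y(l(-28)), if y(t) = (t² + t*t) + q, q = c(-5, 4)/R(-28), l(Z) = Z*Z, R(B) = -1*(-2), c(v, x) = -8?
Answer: -1229308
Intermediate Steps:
R(B) = 2
l(Z) = Z²
q = -4 (q = -8/2 = -8*½ = -4)
y(t) = -4 + 2*t² (y(t) = (t² + t*t) - 4 = (t² + t²) - 4 = 2*t² - 4 = -4 + 2*t²)
-y(l(-28)) = -(-4 + 2*((-28)²)²) = -(-4 + 2*784²) = -(-4 + 2*614656) = -(-4 + 1229312) = -1*1229308 = -1229308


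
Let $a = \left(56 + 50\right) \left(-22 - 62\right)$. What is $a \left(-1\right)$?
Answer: $8904$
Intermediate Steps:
$a = -8904$ ($a = 106 \left(-84\right) = -8904$)
$a \left(-1\right) = \left(-8904\right) \left(-1\right) = 8904$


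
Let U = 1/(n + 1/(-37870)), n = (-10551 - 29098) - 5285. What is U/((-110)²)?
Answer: -3787/2058997203010 ≈ -1.8392e-9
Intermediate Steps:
n = -44934 (n = -39649 - 5285 = -44934)
U = -37870/1701650581 (U = 1/(-44934 + 1/(-37870)) = 1/(-44934 - 1/37870) = 1/(-1701650581/37870) = -37870/1701650581 ≈ -2.2255e-5)
U/((-110)²) = -37870/(1701650581*((-110)²)) = -37870/1701650581/12100 = -37870/1701650581*1/12100 = -3787/2058997203010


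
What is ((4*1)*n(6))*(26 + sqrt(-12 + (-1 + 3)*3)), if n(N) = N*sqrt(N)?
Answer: 144*I + 624*sqrt(6) ≈ 1528.5 + 144.0*I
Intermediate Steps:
n(N) = N**(3/2)
((4*1)*n(6))*(26 + sqrt(-12 + (-1 + 3)*3)) = ((4*1)*6**(3/2))*(26 + sqrt(-12 + (-1 + 3)*3)) = (4*(6*sqrt(6)))*(26 + sqrt(-12 + 2*3)) = (24*sqrt(6))*(26 + sqrt(-12 + 6)) = (24*sqrt(6))*(26 + sqrt(-6)) = (24*sqrt(6))*(26 + I*sqrt(6)) = 24*sqrt(6)*(26 + I*sqrt(6))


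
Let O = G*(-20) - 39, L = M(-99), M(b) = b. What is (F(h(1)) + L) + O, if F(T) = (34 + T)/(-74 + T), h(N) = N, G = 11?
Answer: -26169/73 ≈ -358.48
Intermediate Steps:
L = -99
F(T) = (34 + T)/(-74 + T)
O = -259 (O = 11*(-20) - 39 = -220 - 39 = -259)
(F(h(1)) + L) + O = ((34 + 1)/(-74 + 1) - 99) - 259 = (35/(-73) - 99) - 259 = (-1/73*35 - 99) - 259 = (-35/73 - 99) - 259 = -7262/73 - 259 = -26169/73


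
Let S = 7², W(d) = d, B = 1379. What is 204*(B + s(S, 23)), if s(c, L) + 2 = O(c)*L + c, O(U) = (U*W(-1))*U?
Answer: -10974588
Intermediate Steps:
S = 49
O(U) = -U² (O(U) = (U*(-1))*U = (-U)*U = -U²)
s(c, L) = -2 + c - L*c² (s(c, L) = -2 + ((-c²)*L + c) = -2 + (-L*c² + c) = -2 + (c - L*c²) = -2 + c - L*c²)
204*(B + s(S, 23)) = 204*(1379 + (-2 + 49 - 1*23*49²)) = 204*(1379 + (-2 + 49 - 1*23*2401)) = 204*(1379 + (-2 + 49 - 55223)) = 204*(1379 - 55176) = 204*(-53797) = -10974588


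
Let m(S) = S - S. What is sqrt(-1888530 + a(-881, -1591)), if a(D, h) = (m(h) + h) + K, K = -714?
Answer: I*sqrt(1890835) ≈ 1375.1*I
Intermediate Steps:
m(S) = 0
a(D, h) = -714 + h (a(D, h) = (0 + h) - 714 = h - 714 = -714 + h)
sqrt(-1888530 + a(-881, -1591)) = sqrt(-1888530 + (-714 - 1591)) = sqrt(-1888530 - 2305) = sqrt(-1890835) = I*sqrt(1890835)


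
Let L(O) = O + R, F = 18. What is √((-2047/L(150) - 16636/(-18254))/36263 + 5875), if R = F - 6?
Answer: √208514575505709085038194/5957503218 ≈ 76.649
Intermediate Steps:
R = 12 (R = 18 - 6 = 12)
L(O) = 12 + O (L(O) = O + 12 = 12 + O)
√((-2047/L(150) - 16636/(-18254))/36263 + 5875) = √((-2047/(12 + 150) - 16636/(-18254))/36263 + 5875) = √((-2047/162 - 16636*(-1/18254))*(1/36263) + 5875) = √((-2047*1/162 + 8318/9127)*(1/36263) + 5875) = √((-2047/162 + 8318/9127)*(1/36263) + 5875) = √(-17335453/1478574*1/36263 + 5875) = √(-17335453/53617528962 + 5875) = √(315002965316297/53617528962) = √208514575505709085038194/5957503218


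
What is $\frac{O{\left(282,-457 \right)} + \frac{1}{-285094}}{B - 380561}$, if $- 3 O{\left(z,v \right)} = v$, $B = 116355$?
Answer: $- \frac{130287955}{225970636092} \approx -0.00057657$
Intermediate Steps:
$O{\left(z,v \right)} = - \frac{v}{3}$
$\frac{O{\left(282,-457 \right)} + \frac{1}{-285094}}{B - 380561} = \frac{\left(- \frac{1}{3}\right) \left(-457\right) + \frac{1}{-285094}}{116355 - 380561} = \frac{\frac{457}{3} - \frac{1}{285094}}{-264206} = \frac{130287955}{855282} \left(- \frac{1}{264206}\right) = - \frac{130287955}{225970636092}$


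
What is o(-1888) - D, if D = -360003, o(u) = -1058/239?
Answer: 86039659/239 ≈ 3.6000e+5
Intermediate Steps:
o(u) = -1058/239 (o(u) = -1058*1/239 = -1058/239)
o(-1888) - D = -1058/239 - 1*(-360003) = -1058/239 + 360003 = 86039659/239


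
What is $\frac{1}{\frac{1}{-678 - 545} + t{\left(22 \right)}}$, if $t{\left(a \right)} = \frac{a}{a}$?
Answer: $\frac{1223}{1222} \approx 1.0008$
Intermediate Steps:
$t{\left(a \right)} = 1$
$\frac{1}{\frac{1}{-678 - 545} + t{\left(22 \right)}} = \frac{1}{\frac{1}{-678 - 545} + 1} = \frac{1}{\frac{1}{-1223} + 1} = \frac{1}{- \frac{1}{1223} + 1} = \frac{1}{\frac{1222}{1223}} = \frac{1223}{1222}$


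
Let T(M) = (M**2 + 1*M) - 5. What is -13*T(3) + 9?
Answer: -82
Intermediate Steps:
T(M) = -5 + M + M**2 (T(M) = (M**2 + M) - 5 = (M + M**2) - 5 = -5 + M + M**2)
-13*T(3) + 9 = -13*(-5 + 3 + 3**2) + 9 = -13*(-5 + 3 + 9) + 9 = -13*7 + 9 = -91 + 9 = -82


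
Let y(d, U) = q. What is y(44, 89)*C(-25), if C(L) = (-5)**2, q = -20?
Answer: -500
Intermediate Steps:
y(d, U) = -20
C(L) = 25
y(44, 89)*C(-25) = -20*25 = -500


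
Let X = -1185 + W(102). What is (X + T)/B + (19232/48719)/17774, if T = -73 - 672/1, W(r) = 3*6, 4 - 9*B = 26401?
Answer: 827858723464/1269888553549 ≈ 0.65191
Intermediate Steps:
B = -2933 (B = 4/9 - ⅑*26401 = 4/9 - 26401/9 = -2933)
W(r) = 18
X = -1167 (X = -1185 + 18 = -1167)
T = -745 (T = -73 - 672 = -745)
(X + T)/B + (19232/48719)/17774 = (-1167 - 745)/(-2933) + (19232/48719)/17774 = -1912*(-1/2933) + (19232*(1/48719))*(1/17774) = 1912/2933 + (19232/48719)*(1/17774) = 1912/2933 + 9616/432965753 = 827858723464/1269888553549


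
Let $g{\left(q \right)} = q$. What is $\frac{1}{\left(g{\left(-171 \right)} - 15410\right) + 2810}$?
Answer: $- \frac{1}{12771} \approx -7.8302 \cdot 10^{-5}$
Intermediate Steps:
$\frac{1}{\left(g{\left(-171 \right)} - 15410\right) + 2810} = \frac{1}{\left(-171 - 15410\right) + 2810} = \frac{1}{-15581 + 2810} = \frac{1}{-12771} = - \frac{1}{12771}$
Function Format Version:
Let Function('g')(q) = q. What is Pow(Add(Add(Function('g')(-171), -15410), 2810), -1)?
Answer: Rational(-1, 12771) ≈ -7.8302e-5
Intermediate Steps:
Pow(Add(Add(Function('g')(-171), -15410), 2810), -1) = Pow(Add(Add(-171, -15410), 2810), -1) = Pow(Add(-15581, 2810), -1) = Pow(-12771, -1) = Rational(-1, 12771)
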